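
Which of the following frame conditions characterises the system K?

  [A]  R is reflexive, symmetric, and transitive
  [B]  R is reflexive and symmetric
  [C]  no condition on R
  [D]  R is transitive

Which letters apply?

C

(A) this class determines S5, not K.
(B) this class determines B (= KTB), not K.
(C) K is sound and complete for exactly this class.
(D) this class determines K4, not K.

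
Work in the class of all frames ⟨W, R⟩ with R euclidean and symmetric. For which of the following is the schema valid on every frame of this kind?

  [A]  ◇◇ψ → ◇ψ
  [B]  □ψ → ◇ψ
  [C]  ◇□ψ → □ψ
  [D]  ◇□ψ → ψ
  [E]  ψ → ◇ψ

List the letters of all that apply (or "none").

A, C, D

A symmetric euclidean relation is transitive (uRv and vRw give vRu by symmetry, then uRw by the euclidean condition, applied at v).
(A) ◇◇ψ → ◇ψ is the dual of axiom 4, which corresponds to transitivity. Every such R is transitive — valid.
(B) □ψ → ◇ψ is axiom D, which corresponds to seriality. Such an R need not be serial — not valid.
(C) ◇□ψ → □ψ is the dual of axiom 5, which corresponds to the euclidean property. Every such R is euclidean — valid.
(D) ◇□ψ → ψ is the dual of axiom B, which corresponds to symmetry. Every such R is symmetric — valid.
(E) the dual of axiom T: valid iff R is reflexive. Such an R need not be reflexive — not valid.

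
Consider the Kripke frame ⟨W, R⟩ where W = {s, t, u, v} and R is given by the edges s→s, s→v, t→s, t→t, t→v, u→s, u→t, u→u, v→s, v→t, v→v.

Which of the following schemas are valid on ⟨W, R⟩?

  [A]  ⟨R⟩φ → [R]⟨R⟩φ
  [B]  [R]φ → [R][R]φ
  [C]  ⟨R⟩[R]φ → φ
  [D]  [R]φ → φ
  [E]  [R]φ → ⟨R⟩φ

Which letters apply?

R is reflexive: each world relates to itself.
R is not symmetric: t R s but not s R t.
R is not transitive: s R v and v R t but not s R t.
R is not euclidean: t R s and t R t but not s R t.
R is serial: every world has an R-successor.
(A) ⟨R⟩φ → [R]⟨R⟩φ is axiom 5, which corresponds to the euclidean property. R is not euclidean — not valid.
(B) [R]φ → [R][R]φ is axiom 4; it is valid on a frame exactly when R is transitive. R is not transitive, so not valid.
(C) ⟨R⟩[R]φ → φ is the dual of axiom B; it is valid on a frame exactly when R is symmetric. R is not symmetric, so not valid.
(D) axiom T: valid iff R is reflexive. R is reflexive — valid.
(E) [R]φ → ⟨R⟩φ (axiom D) characterises the serial frames. R is serial — valid.

D, E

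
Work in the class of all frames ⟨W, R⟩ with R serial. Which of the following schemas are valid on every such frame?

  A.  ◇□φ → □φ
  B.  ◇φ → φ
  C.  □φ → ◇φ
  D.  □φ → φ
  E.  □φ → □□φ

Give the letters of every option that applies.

C

(A) ◇□φ → □φ is the dual of axiom 5, which corresponds to the euclidean property. Such an R need not be euclidean — not valid.
(B) ◇φ → φ is the converse of T; it holds exactly when R ⊆ identity. Such an R need not be a subset of the identity — not valid.
(C) axiom D: valid iff R is serial. Every such R is serial — valid.
(D) axiom T: valid iff R is reflexive. Such an R need not be reflexive — not valid.
(E) □φ → □□φ (axiom 4) characterises the transitive frames. Such an R need not be transitive — not valid.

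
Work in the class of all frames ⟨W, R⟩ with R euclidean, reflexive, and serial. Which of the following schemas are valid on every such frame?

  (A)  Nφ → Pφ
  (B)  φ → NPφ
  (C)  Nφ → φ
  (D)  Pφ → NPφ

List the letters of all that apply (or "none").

A, B, C, D

A relation that is euclidean, reflexive, and serial is also symmetric and transitive.
(A) Nφ → Pφ is axiom D, which corresponds to seriality. Every such R is serial — valid.
(B) φ → NPφ is axiom B; it is valid on a frame exactly when R is symmetric. Every such R is symmetric, so valid.
(C) axiom T: valid iff R is reflexive. Every such R is reflexive — valid.
(D) Pφ → NPφ is axiom 5; it is valid on a frame exactly when R is euclidean. Every such R is euclidean, so valid.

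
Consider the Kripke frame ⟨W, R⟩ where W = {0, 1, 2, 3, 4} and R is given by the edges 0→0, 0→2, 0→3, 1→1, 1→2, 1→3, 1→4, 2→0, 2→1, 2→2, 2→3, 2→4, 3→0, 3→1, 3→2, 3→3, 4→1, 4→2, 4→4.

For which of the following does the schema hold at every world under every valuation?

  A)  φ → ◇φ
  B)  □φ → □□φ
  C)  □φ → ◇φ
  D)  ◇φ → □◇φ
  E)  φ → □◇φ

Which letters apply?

A, C, E

R is reflexive: each world relates to itself.
R is symmetric: every R-edge is matched by its reverse.
R is not transitive: 0 R 2 and 2 R 1 but not 0 R 1.
R is not euclidean: 1 R 3 and 1 R 4 but not 3 R 4.
R is serial: every world has an R-successor.
(A) φ → ◇φ is the dual of axiom T; it is valid on a frame exactly when R is reflexive. R is reflexive, so valid.
(B) axiom 4: valid iff R is transitive. R is not transitive — not valid.
(C) □φ → ◇φ is axiom D; it is valid on a frame exactly when R is serial. R is serial, so valid.
(D) ◇φ → □◇φ is axiom 5, which corresponds to the euclidean property. R is not euclidean — not valid.
(E) axiom B: valid iff R is symmetric. R is symmetric — valid.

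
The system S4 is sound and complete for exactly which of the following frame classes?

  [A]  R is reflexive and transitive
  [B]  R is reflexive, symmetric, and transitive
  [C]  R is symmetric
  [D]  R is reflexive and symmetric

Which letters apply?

(A) S4 is sound and complete for exactly this class.
(B) this class determines S5, not S4.
(C) this class determines KB, not S4.
(D) this class determines B (= KTB), not S4.

A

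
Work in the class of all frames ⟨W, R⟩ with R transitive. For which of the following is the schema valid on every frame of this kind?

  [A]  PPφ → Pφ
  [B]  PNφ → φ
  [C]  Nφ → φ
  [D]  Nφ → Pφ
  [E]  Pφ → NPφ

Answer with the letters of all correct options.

(A) the dual of axiom 4: valid iff R is transitive. Every such R is transitive — valid.
(B) the dual of axiom B: valid iff R is symmetric. Such an R need not be symmetric — not valid.
(C) Nφ → φ is axiom T, which corresponds to reflexivity. Such an R need not be reflexive — not valid.
(D) axiom D: valid iff R is serial. Such an R need not be serial — not valid.
(E) Pφ → NPφ is axiom 5; it is valid on a frame exactly when R is euclidean. Such an R need not be euclidean, so not valid.

A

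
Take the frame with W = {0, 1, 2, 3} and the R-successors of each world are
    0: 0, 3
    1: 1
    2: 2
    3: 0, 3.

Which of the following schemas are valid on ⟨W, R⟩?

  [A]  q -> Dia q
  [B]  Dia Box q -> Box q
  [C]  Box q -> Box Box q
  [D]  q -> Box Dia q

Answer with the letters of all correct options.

R is reflexive: each world relates to itself.
R is symmetric: every R-edge is matched by its reverse.
R is transitive: R is closed under composition.
R is euclidean: any two R-successors of the same world are R-related.
(A) q -> Dia q is the dual of axiom T; it is valid on a frame exactly when R is reflexive. R is reflexive, so valid.
(B) the dual of axiom 5: valid iff R is euclidean. R is euclidean — valid.
(C) Box q -> Box Box q is axiom 4; it is valid on a frame exactly when R is transitive. R is transitive, so valid.
(D) axiom B: valid iff R is symmetric. R is symmetric — valid.

A, B, C, D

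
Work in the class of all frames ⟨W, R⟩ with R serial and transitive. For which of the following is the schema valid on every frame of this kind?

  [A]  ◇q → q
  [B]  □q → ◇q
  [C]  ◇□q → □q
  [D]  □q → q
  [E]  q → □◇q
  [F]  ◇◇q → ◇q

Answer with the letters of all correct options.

B, F

(A) ◇q → q is the converse of T; it holds exactly when R ⊆ identity. Such an R need not be a subset of the identity — not valid.
(B) □q → ◇q is axiom D; it is valid on a frame exactly when R is serial. Every such R is serial, so valid.
(C) the dual of axiom 5: valid iff R is euclidean. Such an R need not be euclidean — not valid.
(D) □q → q (axiom T) characterises the reflexive frames. Such an R need not be reflexive — not valid.
(E) q → □◇q (axiom B) characterises the symmetric frames. Such an R need not be symmetric — not valid.
(F) ◇◇q → ◇q is the dual of axiom 4, which corresponds to transitivity. Every such R is transitive — valid.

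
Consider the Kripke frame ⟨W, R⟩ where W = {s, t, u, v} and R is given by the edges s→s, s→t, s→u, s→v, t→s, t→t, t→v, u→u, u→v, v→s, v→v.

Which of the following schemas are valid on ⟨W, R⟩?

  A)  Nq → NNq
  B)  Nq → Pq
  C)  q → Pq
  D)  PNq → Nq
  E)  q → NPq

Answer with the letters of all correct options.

B, C

R is reflexive: each world relates to itself.
R is not symmetric: s R u but not u R s.
R is not transitive: t R s and s R u but not t R u.
R is not euclidean: s R t and s R u but not t R u.
R is serial: every world has an R-successor.
(A) axiom 4: valid iff R is transitive. R is not transitive — not valid.
(B) Nq → Pq is axiom D, which corresponds to seriality. R is serial — valid.
(C) q → Pq is the dual of axiom T; it is valid on a frame exactly when R is reflexive. R is reflexive, so valid.
(D) PNq → Nq is the dual of axiom 5; it is valid on a frame exactly when R is euclidean. R is not euclidean, so not valid.
(E) q → NPq (axiom B) characterises the symmetric frames. R is not symmetric — not valid.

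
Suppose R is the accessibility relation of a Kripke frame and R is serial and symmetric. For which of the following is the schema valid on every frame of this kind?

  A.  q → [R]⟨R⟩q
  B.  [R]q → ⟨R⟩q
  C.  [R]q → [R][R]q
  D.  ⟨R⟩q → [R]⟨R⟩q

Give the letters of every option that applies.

(A) q → [R]⟨R⟩q is axiom B, which corresponds to symmetry. Every such R is symmetric — valid.
(B) axiom D: valid iff R is serial. Every such R is serial — valid.
(C) axiom 4: valid iff R is transitive. Such an R need not be transitive — not valid.
(D) axiom 5: valid iff R is euclidean. Such an R need not be euclidean — not valid.

A, B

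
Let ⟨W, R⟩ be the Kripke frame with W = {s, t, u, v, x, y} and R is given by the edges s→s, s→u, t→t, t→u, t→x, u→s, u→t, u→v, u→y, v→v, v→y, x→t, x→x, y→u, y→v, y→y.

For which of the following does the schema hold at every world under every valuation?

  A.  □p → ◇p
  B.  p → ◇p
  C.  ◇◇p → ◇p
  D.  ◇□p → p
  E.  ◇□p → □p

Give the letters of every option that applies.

A

R is not reflexive: not u R u.
R is not symmetric: u R v but not v R u.
R is not transitive: s R u and u R t but not s R t.
R is not euclidean: t R u and t R x but not u R x.
R is serial: every world has an R-successor.
(A) axiom D: valid iff R is serial. R is serial — valid.
(B) p → ◇p is the dual of axiom T, which corresponds to reflexivity. R is not reflexive — not valid.
(C) ◇◇p → ◇p (the dual of axiom 4) characterises the transitive frames. R is not transitive — not valid.
(D) ◇□p → p is the dual of axiom B, which corresponds to symmetry. R is not symmetric — not valid.
(E) ◇□p → □p is the dual of axiom 5, which corresponds to the euclidean property. R is not euclidean — not valid.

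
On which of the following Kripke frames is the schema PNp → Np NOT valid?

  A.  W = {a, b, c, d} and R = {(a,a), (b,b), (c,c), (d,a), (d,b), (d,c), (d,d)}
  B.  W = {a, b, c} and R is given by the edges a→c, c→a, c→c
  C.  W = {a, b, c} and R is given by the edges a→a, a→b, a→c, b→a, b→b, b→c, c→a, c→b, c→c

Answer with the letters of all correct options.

A, B

The schema PNp → Np is the dual of axiom 5; it is valid on a frame iff R is euclidean.
(A) R is not euclidean (d R a and d R b but not a R b), so the schema fails here.
(B) R is not euclidean (c R a and c R a but not a R a), so the schema fails here.
(C) R is euclidean (any two R-successors of the same world are R-related), so the schema is valid here.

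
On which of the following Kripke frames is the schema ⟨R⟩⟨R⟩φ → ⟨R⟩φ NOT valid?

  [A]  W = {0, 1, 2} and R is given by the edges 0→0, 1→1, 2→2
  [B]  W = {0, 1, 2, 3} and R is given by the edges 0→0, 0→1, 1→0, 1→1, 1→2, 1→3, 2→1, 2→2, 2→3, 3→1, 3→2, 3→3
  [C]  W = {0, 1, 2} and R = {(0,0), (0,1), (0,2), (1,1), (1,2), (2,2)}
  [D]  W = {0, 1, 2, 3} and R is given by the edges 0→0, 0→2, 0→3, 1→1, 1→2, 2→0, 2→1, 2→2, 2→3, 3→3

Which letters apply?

The schema ⟨R⟩⟨R⟩φ → ⟨R⟩φ is the dual of axiom 4; it is valid on a frame iff R is transitive.
(A) R is transitive (R is closed under composition), so the schema is valid here.
(B) R is not transitive (0 R 1 and 1 R 2 but not 0 R 2), so the schema fails here.
(C) R is transitive (R is closed under composition), so the schema is valid here.
(D) R is not transitive (0 R 2 and 2 R 1 but not 0 R 1), so the schema fails here.

B, D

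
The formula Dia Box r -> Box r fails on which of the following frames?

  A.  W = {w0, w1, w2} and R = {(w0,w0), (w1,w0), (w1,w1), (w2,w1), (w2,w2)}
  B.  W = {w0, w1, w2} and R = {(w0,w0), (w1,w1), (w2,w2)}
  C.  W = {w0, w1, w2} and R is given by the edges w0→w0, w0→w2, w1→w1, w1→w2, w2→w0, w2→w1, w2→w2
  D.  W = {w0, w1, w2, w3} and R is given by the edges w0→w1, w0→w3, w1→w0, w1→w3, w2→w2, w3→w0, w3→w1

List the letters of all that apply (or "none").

The schema Dia Box r -> Box r is the dual of axiom 5; it is valid on a frame iff R is euclidean.
(A) R is not euclidean (w1 R w0 and w1 R w1 but not w0 R w1), so the schema fails here.
(B) R is euclidean (any two R-successors of the same world are R-related), so the schema is valid here.
(C) R is not euclidean (w2 R w0 and w2 R w1 but not w0 R w1), so the schema fails here.
(D) R is not euclidean (w0 R w1 and w0 R w1 but not w1 R w1), so the schema fails here.

A, C, D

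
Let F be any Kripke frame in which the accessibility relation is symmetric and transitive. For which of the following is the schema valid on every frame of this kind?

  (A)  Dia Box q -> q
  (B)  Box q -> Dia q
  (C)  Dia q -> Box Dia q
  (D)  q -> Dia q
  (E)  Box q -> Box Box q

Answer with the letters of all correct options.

A, C, E

A symmetric transitive relation is euclidean (uRv and uRw give vRu by symmetry, then vRw by transitivity).
(A) the dual of axiom B: valid iff R is symmetric. Every such R is symmetric — valid.
(B) Box q -> Dia q is axiom D, which corresponds to seriality. Such an R need not be serial — not valid.
(C) Dia q -> Box Dia q (axiom 5) characterises the euclidean frames. Every such R is euclidean — valid.
(D) the dual of axiom T: valid iff R is reflexive. Such an R need not be reflexive — not valid.
(E) axiom 4: valid iff R is transitive. Every such R is transitive — valid.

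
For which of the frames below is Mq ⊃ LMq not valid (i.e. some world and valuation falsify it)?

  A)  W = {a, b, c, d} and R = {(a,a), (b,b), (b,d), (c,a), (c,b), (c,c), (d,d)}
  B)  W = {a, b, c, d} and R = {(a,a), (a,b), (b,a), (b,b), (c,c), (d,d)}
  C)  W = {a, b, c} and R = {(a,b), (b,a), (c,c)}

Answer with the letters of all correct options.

A, C

The schema Mq ⊃ LMq is axiom 5; it is valid on a frame iff R is euclidean.
(A) R is not euclidean (b R d and b R b but not d R b), so the schema fails here.
(B) R is euclidean (any two R-successors of the same world are R-related), so the schema is valid here.
(C) R is not euclidean (a R b and a R b but not b R b), so the schema fails here.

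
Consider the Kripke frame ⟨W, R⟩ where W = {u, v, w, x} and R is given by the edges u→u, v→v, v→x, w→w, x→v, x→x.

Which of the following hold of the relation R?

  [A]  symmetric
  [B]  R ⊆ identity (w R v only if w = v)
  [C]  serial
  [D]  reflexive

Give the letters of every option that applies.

(A) symmetric: every R-edge is matched by its reverse.
(B) not ⊆ identity: v R x with v ≠ x.
(C) serial: every world has an R-successor.
(D) reflexive: each world relates to itself.

A, C, D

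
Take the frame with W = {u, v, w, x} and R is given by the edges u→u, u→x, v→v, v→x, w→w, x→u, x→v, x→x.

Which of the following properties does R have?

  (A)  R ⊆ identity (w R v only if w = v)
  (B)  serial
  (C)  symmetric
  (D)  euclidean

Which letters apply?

(A) not ⊆ identity: u R x with u ≠ x.
(B) serial: every world has an R-successor.
(C) symmetric: every R-edge is matched by its reverse.
(D) not euclidean: x R u and x R v but not u R v.

B, C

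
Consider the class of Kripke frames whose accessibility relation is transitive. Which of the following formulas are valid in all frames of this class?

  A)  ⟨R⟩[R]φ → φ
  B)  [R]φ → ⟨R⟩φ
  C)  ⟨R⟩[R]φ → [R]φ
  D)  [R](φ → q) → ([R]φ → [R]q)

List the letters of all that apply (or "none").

(A) ⟨R⟩[R]φ → φ is the dual of axiom B; it is valid on a frame exactly when R is symmetric. Such an R need not be symmetric, so not valid.
(B) [R]φ → ⟨R⟩φ is axiom D; it is valid on a frame exactly when R is serial. Such an R need not be serial, so not valid.
(C) ⟨R⟩[R]φ → [R]φ is the dual of axiom 5; it is valid on a frame exactly when R is euclidean. Such an R need not be euclidean, so not valid.
(D) [R](φ → q) → ([R]φ → [R]q) is axiom K, valid on every Kripke frame — valid.

D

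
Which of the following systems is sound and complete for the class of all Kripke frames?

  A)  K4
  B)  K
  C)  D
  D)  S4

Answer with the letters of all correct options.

B

(A) K4 is determined by the class of transitive frames.
(B) K is determined by exactly this class.
(C) D is determined by the class of serial frames.
(D) S4 is determined by the class of reflexive and transitive frames.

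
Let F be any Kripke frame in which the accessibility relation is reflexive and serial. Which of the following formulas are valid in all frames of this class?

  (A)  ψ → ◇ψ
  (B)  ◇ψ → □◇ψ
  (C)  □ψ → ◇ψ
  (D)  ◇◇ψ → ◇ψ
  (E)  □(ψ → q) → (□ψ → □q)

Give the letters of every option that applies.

(A) ψ → ◇ψ is the dual of axiom T, which corresponds to reflexivity. Every such R is reflexive — valid.
(B) axiom 5: valid iff R is euclidean. Such an R need not be euclidean — not valid.
(C) □ψ → ◇ψ is axiom D; it is valid on a frame exactly when R is serial. Every such R is serial, so valid.
(D) the dual of axiom 4: valid iff R is transitive. Such an R need not be transitive — not valid.
(E) □(ψ → q) → (□ψ → □q) is the K axiom; it holds on all frames — valid.

A, C, E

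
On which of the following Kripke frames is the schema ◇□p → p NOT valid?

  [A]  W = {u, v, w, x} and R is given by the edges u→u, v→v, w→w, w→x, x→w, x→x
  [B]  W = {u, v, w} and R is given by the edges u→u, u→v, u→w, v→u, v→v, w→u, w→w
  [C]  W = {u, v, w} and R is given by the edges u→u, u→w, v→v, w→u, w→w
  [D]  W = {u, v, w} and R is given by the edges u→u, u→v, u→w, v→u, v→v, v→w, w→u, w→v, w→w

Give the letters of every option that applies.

The schema ◇□p → p is the dual of axiom B; it is valid on a frame iff R is symmetric.
(A) R is symmetric (every R-edge is matched by its reverse), so the schema is valid here.
(B) R is symmetric (every R-edge is matched by its reverse), so the schema is valid here.
(C) R is symmetric (every R-edge is matched by its reverse), so the schema is valid here.
(D) R is symmetric (every R-edge is matched by its reverse), so the schema is valid here.

none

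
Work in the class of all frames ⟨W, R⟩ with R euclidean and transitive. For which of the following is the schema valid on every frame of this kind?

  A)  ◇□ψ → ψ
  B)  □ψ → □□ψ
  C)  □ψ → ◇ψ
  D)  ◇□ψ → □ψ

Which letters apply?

(A) the dual of axiom B: valid iff R is symmetric. Such an R need not be symmetric — not valid.
(B) axiom 4: valid iff R is transitive. Every such R is transitive — valid.
(C) □ψ → ◇ψ (axiom D) characterises the serial frames. Such an R need not be serial — not valid.
(D) ◇□ψ → □ψ is the dual of axiom 5; it is valid on a frame exactly when R is euclidean. Every such R is euclidean, so valid.

B, D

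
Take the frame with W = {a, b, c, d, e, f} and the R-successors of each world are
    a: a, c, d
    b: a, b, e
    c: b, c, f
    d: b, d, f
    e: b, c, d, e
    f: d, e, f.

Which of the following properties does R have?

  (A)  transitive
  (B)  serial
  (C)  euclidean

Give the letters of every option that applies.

(A) not transitive: a R c and c R b but not a R b.
(B) serial: every world has an R-successor.
(C) not euclidean: a R c and a R a but not c R a.

B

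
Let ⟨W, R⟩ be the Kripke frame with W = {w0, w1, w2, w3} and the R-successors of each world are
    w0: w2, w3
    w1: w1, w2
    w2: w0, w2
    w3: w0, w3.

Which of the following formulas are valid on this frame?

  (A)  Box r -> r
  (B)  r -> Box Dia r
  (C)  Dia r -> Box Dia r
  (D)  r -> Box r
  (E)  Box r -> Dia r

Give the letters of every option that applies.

E

R is not reflexive: not w0 R w0.
R is not symmetric: w1 R w2 but not w2 R w1.
R is not euclidean: w0 R w2 and w0 R w3 but not w2 R w3.
R is serial: every world has an R-successor.
R is not a subset of the identity: w0 R w2 with w0 ≠ w2.
(A) Box r -> r is axiom T, which corresponds to reflexivity. R is not reflexive — not valid.
(B) r -> Box Dia r (axiom B) characterises the symmetric frames. R is not symmetric — not valid.
(C) axiom 5: valid iff R is euclidean. R is not euclidean — not valid.
(D) r -> Box r (equivalent to ◇p→p) corresponds to R being a subset of the identity. Here R ⊄ identity, so not valid.
(E) axiom D: valid iff R is serial. R is serial — valid.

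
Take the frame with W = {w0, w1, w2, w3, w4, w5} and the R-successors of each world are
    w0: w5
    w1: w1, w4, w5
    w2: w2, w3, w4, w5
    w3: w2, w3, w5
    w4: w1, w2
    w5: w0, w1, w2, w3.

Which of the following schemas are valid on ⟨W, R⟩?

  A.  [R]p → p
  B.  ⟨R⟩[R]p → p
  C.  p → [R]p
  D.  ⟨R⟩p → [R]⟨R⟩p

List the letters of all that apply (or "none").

R is not reflexive: not w0 R w0.
R is symmetric: every R-edge is matched by its reverse.
R is not euclidean: w1 R w4 and w1 R w5 but not w4 R w5.
R is not a subset of the identity: w0 R w5 with w0 ≠ w5.
(A) axiom T: valid iff R is reflexive. R is not reflexive — not valid.
(B) ⟨R⟩[R]p → p (the dual of axiom B) characterises the symmetric frames. R is symmetric — valid.
(C) p → [R]p is valid only on frames where every R-edge is a self-loop. Here R ⊄ identity — not valid.
(D) ⟨R⟩p → [R]⟨R⟩p (axiom 5) characterises the euclidean frames. R is not euclidean — not valid.

B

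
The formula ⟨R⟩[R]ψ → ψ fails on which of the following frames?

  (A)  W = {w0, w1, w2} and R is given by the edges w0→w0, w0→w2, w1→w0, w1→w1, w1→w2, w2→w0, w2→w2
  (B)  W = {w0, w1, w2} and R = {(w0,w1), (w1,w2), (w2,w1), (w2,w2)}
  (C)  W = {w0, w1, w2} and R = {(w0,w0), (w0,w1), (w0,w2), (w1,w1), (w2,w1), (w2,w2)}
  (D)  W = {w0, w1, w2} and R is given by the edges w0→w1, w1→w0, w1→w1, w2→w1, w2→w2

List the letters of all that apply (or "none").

The schema ⟨R⟩[R]ψ → ψ is the dual of axiom B; it is valid on a frame iff R is symmetric.
(A) R is not symmetric (w1 R w0 but not w0 R w1), so the schema fails here.
(B) R is not symmetric (w0 R w1 but not w1 R w0), so the schema fails here.
(C) R is not symmetric (w0 R w1 but not w1 R w0), so the schema fails here.
(D) R is not symmetric (w2 R w1 but not w1 R w2), so the schema fails here.

A, B, C, D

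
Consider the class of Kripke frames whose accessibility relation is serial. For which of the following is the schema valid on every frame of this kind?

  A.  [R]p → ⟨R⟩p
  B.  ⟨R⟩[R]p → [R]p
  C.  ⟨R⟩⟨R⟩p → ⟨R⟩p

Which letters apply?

A

(A) [R]p → ⟨R⟩p is axiom D, which corresponds to seriality. Every such R is serial — valid.
(B) the dual of axiom 5: valid iff R is euclidean. Such an R need not be euclidean — not valid.
(C) ⟨R⟩⟨R⟩p → ⟨R⟩p (the dual of axiom 4) characterises the transitive frames. Such an R need not be transitive — not valid.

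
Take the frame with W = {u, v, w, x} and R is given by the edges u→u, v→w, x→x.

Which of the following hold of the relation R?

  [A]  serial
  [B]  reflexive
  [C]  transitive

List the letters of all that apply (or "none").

(A) not serial: w has no R-successor.
(B) not reflexive: not v R v.
(C) transitive: R is closed under composition.

C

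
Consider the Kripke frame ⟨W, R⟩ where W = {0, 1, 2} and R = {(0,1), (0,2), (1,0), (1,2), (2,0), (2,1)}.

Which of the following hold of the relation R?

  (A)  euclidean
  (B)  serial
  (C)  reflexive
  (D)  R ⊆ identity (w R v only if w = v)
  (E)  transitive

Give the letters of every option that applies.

(A) not euclidean: 0 R 1 and 0 R 1 but not 1 R 1.
(B) serial: every world has an R-successor.
(C) not reflexive: not 0 R 0.
(D) not ⊆ identity: 0 R 1 with 0 ≠ 1.
(E) not transitive: 0 R 1 and 1 R 0 but not 0 R 0.

B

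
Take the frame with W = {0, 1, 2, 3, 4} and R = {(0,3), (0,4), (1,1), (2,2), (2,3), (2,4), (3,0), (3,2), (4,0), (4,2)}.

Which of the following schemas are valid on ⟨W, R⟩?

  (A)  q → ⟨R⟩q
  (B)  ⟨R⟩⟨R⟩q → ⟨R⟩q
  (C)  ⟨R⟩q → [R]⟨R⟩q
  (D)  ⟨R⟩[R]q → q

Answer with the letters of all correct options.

R is not reflexive: not 0 R 0.
R is symmetric: every R-edge is matched by its reverse.
R is not transitive: 0 R 3 and 3 R 0 but not 0 R 0.
R is not euclidean: 0 R 3 and 0 R 4 but not 3 R 4.
(A) q → ⟨R⟩q is the dual of axiom T, which corresponds to reflexivity. R is not reflexive — not valid.
(B) ⟨R⟩⟨R⟩q → ⟨R⟩q is the dual of axiom 4, which corresponds to transitivity. R is not transitive — not valid.
(C) ⟨R⟩q → [R]⟨R⟩q is axiom 5; it is valid on a frame exactly when R is euclidean. R is not euclidean, so not valid.
(D) ⟨R⟩[R]q → q is the dual of axiom B; it is valid on a frame exactly when R is symmetric. R is symmetric, so valid.

D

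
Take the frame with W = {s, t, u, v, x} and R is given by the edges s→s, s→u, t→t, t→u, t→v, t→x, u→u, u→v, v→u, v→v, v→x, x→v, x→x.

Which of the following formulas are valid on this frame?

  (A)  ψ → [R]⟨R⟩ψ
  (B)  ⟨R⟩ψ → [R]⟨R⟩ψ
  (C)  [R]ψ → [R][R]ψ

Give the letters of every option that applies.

R is not symmetric: s R u but not u R s.
R is not transitive: s R u and u R v but not s R v.
R is not euclidean: s R u and s R s but not u R s.
(A) axiom B: valid iff R is symmetric. R is not symmetric — not valid.
(B) ⟨R⟩ψ → [R]⟨R⟩ψ (axiom 5) characterises the euclidean frames. R is not euclidean — not valid.
(C) axiom 4: valid iff R is transitive. R is not transitive — not valid.

none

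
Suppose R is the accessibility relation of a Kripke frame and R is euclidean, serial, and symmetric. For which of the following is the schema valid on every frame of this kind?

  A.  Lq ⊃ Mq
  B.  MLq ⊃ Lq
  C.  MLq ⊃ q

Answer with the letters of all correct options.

A, B, C

Serial, symmetric and euclidean together give transitive (from symmetry + euclidean) and then reflexive; the relation is an equivalence.
(A) Lq ⊃ Mq is axiom D; it is valid on a frame exactly when R is serial. Every such R is serial, so valid.
(B) MLq ⊃ Lq is the dual of axiom 5; it is valid on a frame exactly when R is euclidean. Every such R is euclidean, so valid.
(C) MLq ⊃ q is the dual of axiom B, which corresponds to symmetry. Every such R is symmetric — valid.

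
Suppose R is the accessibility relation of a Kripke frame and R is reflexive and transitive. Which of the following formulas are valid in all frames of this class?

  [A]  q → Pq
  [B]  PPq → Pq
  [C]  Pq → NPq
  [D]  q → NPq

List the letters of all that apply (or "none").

Reflexive relations are serial.
(A) q → Pq is the dual of axiom T, which corresponds to reflexivity. Every such R is reflexive — valid.
(B) the dual of axiom 4: valid iff R is transitive. Every such R is transitive — valid.
(C) axiom 5: valid iff R is euclidean. Such an R need not be euclidean — not valid.
(D) q → NPq (axiom B) characterises the symmetric frames. Such an R need not be symmetric — not valid.

A, B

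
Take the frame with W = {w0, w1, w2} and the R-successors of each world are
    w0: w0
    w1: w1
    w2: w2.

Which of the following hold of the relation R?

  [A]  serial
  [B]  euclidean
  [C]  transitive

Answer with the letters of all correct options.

A, B, C

(A) serial: every world has an R-successor.
(B) euclidean: any two R-successors of the same world are R-related.
(C) transitive: R is closed under composition.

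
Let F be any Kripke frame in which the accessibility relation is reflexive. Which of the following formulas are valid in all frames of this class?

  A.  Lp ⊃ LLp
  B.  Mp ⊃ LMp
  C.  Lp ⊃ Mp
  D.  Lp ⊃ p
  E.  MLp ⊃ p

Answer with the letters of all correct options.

C, D

A reflexive relation is serial.
(A) Lp ⊃ LLp (axiom 4) characterises the transitive frames. Such an R need not be transitive — not valid.
(B) Mp ⊃ LMp is axiom 5; it is valid on a frame exactly when R is euclidean. Such an R need not be euclidean, so not valid.
(C) Lp ⊃ Mp is axiom D; it is valid on a frame exactly when R is serial. Every such R is serial, so valid.
(D) axiom T: valid iff R is reflexive. Every such R is reflexive — valid.
(E) MLp ⊃ p is the dual of axiom B; it is valid on a frame exactly when R is symmetric. Such an R need not be symmetric, so not valid.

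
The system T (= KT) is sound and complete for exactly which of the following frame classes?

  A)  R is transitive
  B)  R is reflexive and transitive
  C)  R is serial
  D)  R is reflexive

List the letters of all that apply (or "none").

D

(A) this class determines K4, not T (= KT).
(B) this class determines S4, not T (= KT).
(C) this class determines D, not T (= KT).
(D) T (= KT) is sound and complete for exactly this class.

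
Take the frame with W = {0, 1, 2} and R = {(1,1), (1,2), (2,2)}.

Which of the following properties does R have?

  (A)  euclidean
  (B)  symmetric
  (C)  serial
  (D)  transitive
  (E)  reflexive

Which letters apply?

D

(A) not euclidean: 1 R 2 and 1 R 1 but not 2 R 1.
(B) not symmetric: 1 R 2 but not 2 R 1.
(C) not serial: 0 has no R-successor.
(D) transitive: R is closed under composition.
(E) not reflexive: not 0 R 0.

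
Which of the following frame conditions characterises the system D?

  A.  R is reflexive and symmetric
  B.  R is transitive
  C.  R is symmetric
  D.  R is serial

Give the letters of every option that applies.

D

(A) this class determines B (= KTB), not D.
(B) this class determines K4, not D.
(C) this class determines KB, not D.
(D) D is sound and complete for exactly this class.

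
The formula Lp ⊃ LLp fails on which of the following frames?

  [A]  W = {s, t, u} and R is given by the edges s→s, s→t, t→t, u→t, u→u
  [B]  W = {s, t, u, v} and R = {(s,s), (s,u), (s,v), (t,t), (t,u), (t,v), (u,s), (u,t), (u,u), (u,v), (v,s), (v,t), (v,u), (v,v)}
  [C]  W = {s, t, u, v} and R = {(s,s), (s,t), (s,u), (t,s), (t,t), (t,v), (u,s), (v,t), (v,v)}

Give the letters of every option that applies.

B, C

The schema Lp ⊃ LLp is axiom 4; it is valid on a frame iff R is transitive.
(A) R is transitive (R is closed under composition), so the schema is valid here.
(B) R is not transitive (s R u and u R t but not s R t), so the schema fails here.
(C) R is not transitive (s R t and t R v but not s R v), so the schema fails here.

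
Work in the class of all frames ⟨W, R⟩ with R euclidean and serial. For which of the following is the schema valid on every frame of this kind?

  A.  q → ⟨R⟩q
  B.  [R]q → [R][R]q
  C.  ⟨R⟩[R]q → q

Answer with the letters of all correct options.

(A) q → ⟨R⟩q is the dual of axiom T, which corresponds to reflexivity. Such an R need not be reflexive — not valid.
(B) axiom 4: valid iff R is transitive. Such an R need not be transitive — not valid.
(C) ⟨R⟩[R]q → q is the dual of axiom B, which corresponds to symmetry. Such an R need not be symmetric — not valid.

none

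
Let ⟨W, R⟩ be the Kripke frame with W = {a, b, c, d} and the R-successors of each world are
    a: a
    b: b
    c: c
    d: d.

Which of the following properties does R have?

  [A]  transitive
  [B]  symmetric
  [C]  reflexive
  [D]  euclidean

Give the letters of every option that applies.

(A) transitive: R is closed under composition.
(B) symmetric: every R-edge is matched by its reverse.
(C) reflexive: each world relates to itself.
(D) euclidean: any two R-successors of the same world are R-related.

A, B, C, D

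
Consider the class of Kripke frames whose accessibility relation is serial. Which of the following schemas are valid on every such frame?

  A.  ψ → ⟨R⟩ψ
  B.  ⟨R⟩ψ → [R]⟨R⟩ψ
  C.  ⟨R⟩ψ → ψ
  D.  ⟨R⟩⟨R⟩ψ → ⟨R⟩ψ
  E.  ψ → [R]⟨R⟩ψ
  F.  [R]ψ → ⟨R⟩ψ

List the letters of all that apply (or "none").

(A) the dual of axiom T: valid iff R is reflexive. Such an R need not be reflexive — not valid.
(B) axiom 5: valid iff R is euclidean. Such an R need not be euclidean — not valid.
(C) ⟨R⟩ψ → ψ (the converse of T) corresponds to R being a subset of the identity. Such an R need not be a subset of the identity, so not valid.
(D) ⟨R⟩⟨R⟩ψ → ⟨R⟩ψ is the dual of axiom 4, which corresponds to transitivity. Such an R need not be transitive — not valid.
(E) ψ → [R]⟨R⟩ψ is axiom B, which corresponds to symmetry. Such an R need not be symmetric — not valid.
(F) axiom D: valid iff R is serial. Every such R is serial — valid.

F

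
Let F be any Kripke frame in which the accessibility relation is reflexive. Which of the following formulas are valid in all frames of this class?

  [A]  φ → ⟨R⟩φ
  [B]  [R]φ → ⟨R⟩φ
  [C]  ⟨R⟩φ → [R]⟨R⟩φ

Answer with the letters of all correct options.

A reflexive relation is serial.
(A) φ → ⟨R⟩φ (the dual of axiom T) characterises the reflexive frames. Every such R is reflexive — valid.
(B) [R]φ → ⟨R⟩φ is axiom D; it is valid on a frame exactly when R is serial. Every such R is serial, so valid.
(C) ⟨R⟩φ → [R]⟨R⟩φ (axiom 5) characterises the euclidean frames. Such an R need not be euclidean — not valid.

A, B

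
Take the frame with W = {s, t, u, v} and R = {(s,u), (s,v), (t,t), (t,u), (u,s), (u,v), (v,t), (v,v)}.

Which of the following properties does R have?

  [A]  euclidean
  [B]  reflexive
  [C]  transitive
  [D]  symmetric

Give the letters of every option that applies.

none

(A) not euclidean: s R v and s R u but not v R u.
(B) not reflexive: not s R s.
(C) not transitive: s R u and u R s but not s R s.
(D) not symmetric: s R v but not v R s.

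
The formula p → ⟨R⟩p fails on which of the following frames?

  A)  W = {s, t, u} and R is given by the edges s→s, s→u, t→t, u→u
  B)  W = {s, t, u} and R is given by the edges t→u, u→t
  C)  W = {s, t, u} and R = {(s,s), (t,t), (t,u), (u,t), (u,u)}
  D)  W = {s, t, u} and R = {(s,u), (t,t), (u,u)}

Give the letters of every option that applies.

The schema p → ⟨R⟩p is the dual of axiom T; it is valid on a frame iff R is reflexive.
(A) R is reflexive (each world relates to itself), so the schema is valid here.
(B) R is not reflexive (not s R s), so the schema fails here.
(C) R is reflexive (each world relates to itself), so the schema is valid here.
(D) R is not reflexive (not s R s), so the schema fails here.

B, D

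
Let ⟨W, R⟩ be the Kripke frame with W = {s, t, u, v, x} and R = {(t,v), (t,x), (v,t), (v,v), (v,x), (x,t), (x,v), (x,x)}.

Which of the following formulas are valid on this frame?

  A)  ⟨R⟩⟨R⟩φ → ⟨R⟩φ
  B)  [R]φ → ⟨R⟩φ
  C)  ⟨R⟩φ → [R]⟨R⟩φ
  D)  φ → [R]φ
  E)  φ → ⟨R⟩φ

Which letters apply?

none

R is not reflexive: not s R s.
R is not transitive: t R v and v R t but not t R t.
R is not euclidean: v R t and v R t but not t R t.
R is not serial: s has no R-successor.
R is not a subset of the identity: t R v with t ≠ v.
(A) ⟨R⟩⟨R⟩φ → ⟨R⟩φ (the dual of axiom 4) characterises the transitive frames. R is not transitive — not valid.
(B) [R]φ → ⟨R⟩φ (axiom D) characterises the serial frames. R is not serial — not valid.
(C) axiom 5: valid iff R is euclidean. R is not euclidean — not valid.
(D) φ → [R]φ is equivalent to ◇p→p; it holds exactly when R ⊆ identity. Here R ⊄ identity — not valid.
(E) the dual of axiom T: valid iff R is reflexive. R is not reflexive — not valid.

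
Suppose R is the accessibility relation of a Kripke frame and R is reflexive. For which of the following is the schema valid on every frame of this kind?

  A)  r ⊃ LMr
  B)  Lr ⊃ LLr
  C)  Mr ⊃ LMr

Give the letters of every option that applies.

none

A reflexive relation is serial.
(A) r ⊃ LMr (axiom B) characterises the symmetric frames. Such an R need not be symmetric — not valid.
(B) Lr ⊃ LLr (axiom 4) characterises the transitive frames. Such an R need not be transitive — not valid.
(C) Mr ⊃ LMr is axiom 5, which corresponds to the euclidean property. Such an R need not be euclidean — not valid.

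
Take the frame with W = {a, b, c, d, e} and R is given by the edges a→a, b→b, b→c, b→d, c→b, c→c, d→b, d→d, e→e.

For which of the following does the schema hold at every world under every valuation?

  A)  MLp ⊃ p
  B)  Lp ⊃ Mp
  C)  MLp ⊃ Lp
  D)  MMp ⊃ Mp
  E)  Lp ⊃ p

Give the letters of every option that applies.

A, B, E

R is reflexive: each world relates to itself.
R is symmetric: every R-edge is matched by its reverse.
R is not transitive: c R b and b R d but not c R d.
R is not euclidean: b R c and b R d but not c R d.
R is serial: every world has an R-successor.
(A) MLp ⊃ p is the dual of axiom B, which corresponds to symmetry. R is symmetric — valid.
(B) Lp ⊃ Mp (axiom D) characterises the serial frames. R is serial — valid.
(C) MLp ⊃ Lp is the dual of axiom 5; it is valid on a frame exactly when R is euclidean. R is not euclidean, so not valid.
(D) MMp ⊃ Mp (the dual of axiom 4) characterises the transitive frames. R is not transitive — not valid.
(E) Lp ⊃ p is axiom T, which corresponds to reflexivity. R is reflexive — valid.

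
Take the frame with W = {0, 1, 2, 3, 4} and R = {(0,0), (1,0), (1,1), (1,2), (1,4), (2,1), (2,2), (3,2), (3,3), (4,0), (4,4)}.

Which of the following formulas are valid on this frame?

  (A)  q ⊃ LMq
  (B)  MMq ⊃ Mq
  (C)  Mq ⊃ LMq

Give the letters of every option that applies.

none

R is not symmetric: 1 R 0 but not 0 R 1.
R is not transitive: 2 R 1 and 1 R 0 but not 2 R 0.
R is not euclidean: 1 R 0 and 1 R 1 but not 0 R 1.
(A) q ⊃ LMq (axiom B) characterises the symmetric frames. R is not symmetric — not valid.
(B) MMq ⊃ Mq (the dual of axiom 4) characterises the transitive frames. R is not transitive — not valid.
(C) Mq ⊃ LMq is axiom 5; it is valid on a frame exactly when R is euclidean. R is not euclidean, so not valid.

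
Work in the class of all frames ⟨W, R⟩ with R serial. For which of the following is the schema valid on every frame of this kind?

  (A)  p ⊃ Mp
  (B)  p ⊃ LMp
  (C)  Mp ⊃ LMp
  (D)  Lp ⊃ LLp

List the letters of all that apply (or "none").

(A) p ⊃ Mp is the dual of axiom T, which corresponds to reflexivity. Such an R need not be reflexive — not valid.
(B) axiom B: valid iff R is symmetric. Such an R need not be symmetric — not valid.
(C) Mp ⊃ LMp is axiom 5; it is valid on a frame exactly when R is euclidean. Such an R need not be euclidean, so not valid.
(D) Lp ⊃ LLp (axiom 4) characterises the transitive frames. Such an R need not be transitive — not valid.

none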